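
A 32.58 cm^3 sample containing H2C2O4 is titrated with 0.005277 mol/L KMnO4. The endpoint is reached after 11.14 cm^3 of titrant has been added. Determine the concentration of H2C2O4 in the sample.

n(KMnO4) = 0.005277 x 0.01114 = 5.879e-5 mol.
From the balanced equation, 2 mol KMnO4 reacts with 5 mol H2C2O4, so n(H2C2O4) = 5.879e-5 x 5/2 = 0.0001470 mol.
[H2C2O4] = 0.0001470 / 0.03258 L = 0.00451 M.

0.00451 M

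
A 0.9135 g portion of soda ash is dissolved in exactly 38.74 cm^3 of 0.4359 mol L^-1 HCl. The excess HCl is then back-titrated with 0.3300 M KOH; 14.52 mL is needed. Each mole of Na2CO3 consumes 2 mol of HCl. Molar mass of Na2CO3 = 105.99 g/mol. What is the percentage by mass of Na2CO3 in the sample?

Total n(HCl) added = 0.4359 x 0.03874 = 0.01689 mol.
n(KOH) used = 0.3300 x 0.01452 = 0.004792 mol, which equals the excess n(HCl).
So n(HCl) consumed by the sample = 0.01689 - 0.004792 = 0.01210 mol.
n(Na2CO3) = 0.01210 / 2 = 0.006048 mol.
mass Na2CO3 = 0.006048 x 105.99 = 0.6410 g, so %Na2CO3 = 0.6410/0.9135 x 100 = 70.2%.

70.2%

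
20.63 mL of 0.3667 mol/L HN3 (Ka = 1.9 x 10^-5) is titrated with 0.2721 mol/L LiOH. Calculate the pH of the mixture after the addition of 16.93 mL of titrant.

Initial n(HN3) = 0.3667 x 0.02063 = 0.007565 mol.
n(LiOH) added = 0.2721 x 0.01693 = 0.004607 mol, converting that many moles of HN3 to N3-.
Remaining n(HN3) = 0.002958 mol; n(N3-) = 0.004607 mol.
By Henderson-Hasselbalch, pH = pKa + log([A^-]/[HA]) = 4.72 + log(0.004607/0.002958) = 4.72 + (+0.19) = 4.91.

4.91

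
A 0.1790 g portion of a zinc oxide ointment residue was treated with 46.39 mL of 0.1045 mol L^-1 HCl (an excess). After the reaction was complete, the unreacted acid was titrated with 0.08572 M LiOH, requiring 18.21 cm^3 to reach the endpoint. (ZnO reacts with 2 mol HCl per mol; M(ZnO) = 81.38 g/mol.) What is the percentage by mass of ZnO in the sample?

Total n(HCl) added = 0.1045 x 0.04639 = 0.004848 mol.
n(LiOH) used = 0.08572 x 0.01821 = 0.001561 mol, which equals the excess n(HCl).
So n(HCl) consumed by the sample = 0.004848 - 0.001561 = 0.003287 mol.
n(ZnO) = 0.003287 / 2 = 0.001643 mol.
mass ZnO = 0.001643 x 81.38 = 0.1337 g, so %ZnO = 0.1337/0.1790 x 100 = 74.7%.

74.7%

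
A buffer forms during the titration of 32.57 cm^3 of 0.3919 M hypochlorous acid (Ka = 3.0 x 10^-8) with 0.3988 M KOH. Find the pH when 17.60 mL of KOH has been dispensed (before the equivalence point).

Initial n(HClO) = 0.3919 x 0.03257 = 0.01276 mol.
n(KOH) added = 0.3988 x 0.01760 = 0.007019 mol, converting that many moles of HClO to ClO-.
Remaining n(HClO) = 0.005745 mol; n(ClO-) = 0.007019 mol.
By Henderson-Hasselbalch, pH = pKa + log([A^-]/[HA]) = 7.52 + log(0.007019/0.005745) = 7.52 + (+0.09) = 7.61.

7.61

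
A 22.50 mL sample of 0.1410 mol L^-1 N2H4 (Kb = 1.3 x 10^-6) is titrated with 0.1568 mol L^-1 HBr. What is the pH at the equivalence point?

4.62

n(N2H4) = 0.1410 x 0.02250 = 0.003172 mol; V(HBr) at equivalence = 0.003172/0.1568 = 0.02023 L.
At equivalence the base is fully converted to N2H5+; total volume = 0.04273 L, so [N2H5+] = 0.003172/0.04273 = 0.07424 M.
Ka(N2H5+) = Kw/Kb = 1.0e-14 / 1.3 x 10^-6 = 7.69e-9.
[H^+] = sqrt(Ka x [N2H5+]) = sqrt(7.69e-9 x 0.07424) = 2.39e-5 M.
pH = -log(2.39e-5) = 4.62.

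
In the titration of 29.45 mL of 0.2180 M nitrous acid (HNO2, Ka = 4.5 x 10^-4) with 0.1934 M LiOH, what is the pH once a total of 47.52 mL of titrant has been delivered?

12.56

n(acid) = 0.2180 x 0.02945 = 0.006420 mol; n(LiOH) added = 0.1934 x 0.04752 = 0.009190 mol.
Base is in excess by 0.009190 - 0.006420 = 0.002770 mol in a total volume of 0.07697 L.
[OH^-] = 0.002770/0.07697 = 0.03599 M, so pOH = 1.44 and pH = 14.00 - 1.44 = 12.56.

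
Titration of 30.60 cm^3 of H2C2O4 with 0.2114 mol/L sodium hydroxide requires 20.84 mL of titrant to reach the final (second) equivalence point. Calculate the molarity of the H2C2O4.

0.0720 M

n(NaOH) = 0.2114 x 0.02084 = 0.004406 mol.
At the final (second) equivalence point, 2 mol OH^- react per mol H2C2O4, so n(H2C2O4) = 0.004406 / 2 = 0.002203 mol.
[H2C2O4] = 0.002203 / 0.03060 L = 0.0720 M.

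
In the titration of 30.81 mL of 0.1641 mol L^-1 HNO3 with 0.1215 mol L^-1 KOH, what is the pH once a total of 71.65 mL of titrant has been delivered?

n(acid) = 0.1641 x 0.03081 = 0.005056 mol; n(KOH) added = 0.1215 x 0.07165 = 0.008705 mol.
Base is in excess by 0.008705 - 0.005056 = 0.003650 mol in a total volume of 0.1025 L.
[OH^-] = 0.003650/0.1025 = 0.03562 M, so pOH = 1.45 and pH = 14.00 - 1.45 = 12.55.

12.55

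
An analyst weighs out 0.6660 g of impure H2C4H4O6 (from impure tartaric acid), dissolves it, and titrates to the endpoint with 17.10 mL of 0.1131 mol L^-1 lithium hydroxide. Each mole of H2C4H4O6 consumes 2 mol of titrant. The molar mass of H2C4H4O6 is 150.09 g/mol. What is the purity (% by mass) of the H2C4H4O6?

n(LiOH) = 0.1131 x 0.01710 = 0.001934 mol.
n(H2C4H4O6) = 0.001934 / 2 = 0.0009670 mol.
mass of H2C4H4O6 = 0.0009670 x 150.09 = 0.1451 g.
% purity = 0.1451 / 0.6660 x 100 = 21.8%.

21.8%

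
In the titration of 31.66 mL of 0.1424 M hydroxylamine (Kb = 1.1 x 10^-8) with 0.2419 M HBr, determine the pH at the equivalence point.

n(NH2OH) = 0.1424 x 0.03166 = 0.004508 mol; V(HBr) at equivalence = 0.004508/0.2419 = 0.01864 L.
At equivalence the base is fully converted to NH3OH+; total volume = 0.05030 L, so [NH3OH+] = 0.004508/0.05030 = 0.08963 M.
Ka(NH3OH+) = Kw/Kb = 1.0e-14 / 1.1 x 10^-8 = 9.09e-7.
[H^+] = sqrt(Ka x [NH3OH+]) = sqrt(9.09e-7 x 0.08963) = 0.000285 M.
pH = -log(0.000285) = 3.54.

3.54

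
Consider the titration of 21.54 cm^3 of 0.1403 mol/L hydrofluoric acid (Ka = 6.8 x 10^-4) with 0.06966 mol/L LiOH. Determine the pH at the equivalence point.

7.92

n(HF) = 0.1403 x 0.02154 = 0.003022 mol; V(LiOH) at equivalence = 0.003022/0.06966 = 0.04338 L.
At equivalence all the acid is converted to F-; total volume = 0.02154 + 0.04338 = 0.06492 L, so [F-] = 0.003022/0.06492 = 0.04655 M.
Kb = Kw/Ka = 1.0e-14 / 6.8 x 10^-4 = 1.47e-11.
[OH^-] = sqrt(Kb x [F-]) = sqrt(1.47e-11 x 0.04655) = 8.27e-7 M.
pOH = 6.08, so pH = 14.00 - 6.08 = 7.92.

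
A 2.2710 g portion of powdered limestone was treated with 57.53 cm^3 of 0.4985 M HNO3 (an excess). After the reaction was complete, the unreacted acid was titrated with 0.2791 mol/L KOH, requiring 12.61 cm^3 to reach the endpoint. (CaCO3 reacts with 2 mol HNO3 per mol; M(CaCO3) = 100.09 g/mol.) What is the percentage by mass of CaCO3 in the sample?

55.4%

Total n(HNO3) added = 0.4985 x 0.05753 = 0.02868 mol.
n(KOH) used = 0.2791 x 0.01261 = 0.003519 mol, which equals the excess n(HNO3).
So n(HNO3) consumed by the sample = 0.02868 - 0.003519 = 0.02516 mol.
n(CaCO3) = 0.02516 / 2 = 0.01258 mol.
mass CaCO3 = 0.01258 x 100.09 = 1.259 g, so %CaCO3 = 1.259/2.2710 x 100 = 55.4%.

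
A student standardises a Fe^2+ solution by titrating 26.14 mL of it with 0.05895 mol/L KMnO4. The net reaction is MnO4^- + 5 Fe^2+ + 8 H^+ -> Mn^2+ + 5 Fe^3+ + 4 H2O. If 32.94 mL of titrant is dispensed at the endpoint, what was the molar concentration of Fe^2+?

n(KMnO4) = 0.05895 x 0.03294 = 0.001942 mol.
From the balanced equation, 1 mol KMnO4 reacts with 5 mol Fe^2+, so n(Fe^2+) = 0.001942 x 5/1 = 0.009709 mol.
[Fe^2+] = 0.009709 / 0.02614 L = 0.371 M.

0.371 M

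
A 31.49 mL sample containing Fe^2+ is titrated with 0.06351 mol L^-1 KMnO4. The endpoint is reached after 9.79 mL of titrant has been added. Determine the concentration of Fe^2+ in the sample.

0.0987 M

n(KMnO4) = 0.06351 x 0.009790 = 0.0006218 mol.
From the balanced equation, 1 mol KMnO4 reacts with 5 mol Fe^2+, so n(Fe^2+) = 0.0006218 x 5/1 = 0.003109 mol.
[Fe^2+] = 0.003109 / 0.03149 L = 0.0987 M.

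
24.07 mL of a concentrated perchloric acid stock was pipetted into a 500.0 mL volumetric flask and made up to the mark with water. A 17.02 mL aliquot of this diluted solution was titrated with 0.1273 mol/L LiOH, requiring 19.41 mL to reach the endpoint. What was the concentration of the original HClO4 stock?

3.02 M

n(LiOH) = 0.1273 x 0.01941 = 0.002471 mol.
n(HClO4) in the aliquot = 0.002471 mol.
[diluted HClO4] = 0.002471 / 0.01702 = 0.1452 M.
Dilution factor = 500.0/24.07 = 20.77, so [stock] = 0.1452 x 20.77 = 3.02 M.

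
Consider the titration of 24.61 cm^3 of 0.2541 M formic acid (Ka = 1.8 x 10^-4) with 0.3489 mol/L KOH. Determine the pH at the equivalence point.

n(HCOOH) = 0.2541 x 0.02461 = 0.006253 mol; V(KOH) at equivalence = 0.006253/0.3489 = 0.01792 L.
At equivalence all the acid is converted to HCOO-; total volume = 0.02461 + 0.01792 = 0.04253 L, so [HCOO-] = 0.006253/0.04253 = 0.1470 M.
Kb = Kw/Ka = 1.0e-14 / 1.8 x 10^-4 = 5.56e-11.
[OH^-] = sqrt(Kb x [HCOO-]) = sqrt(5.56e-11 x 0.1470) = 2.86e-6 M.
pOH = 5.54, so pH = 14.00 - 5.54 = 8.46.

8.46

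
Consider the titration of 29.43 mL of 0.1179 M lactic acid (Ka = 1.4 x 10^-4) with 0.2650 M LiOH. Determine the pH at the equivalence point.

n(HC3H5O3) = 0.1179 x 0.02943 = 0.003470 mol; V(LiOH) at equivalence = 0.003470/0.2650 = 0.01309 L.
At equivalence all the acid is converted to C3H5O3-; total volume = 0.02943 + 0.01309 = 0.04252 L, so [C3H5O3-] = 0.003470/0.04252 = 0.08160 M.
Kb = Kw/Ka = 1.0e-14 / 1.4 x 10^-4 = 7.14e-11.
[OH^-] = sqrt(Kb x [C3H5O3-]) = sqrt(7.14e-11 x 0.08160) = 2.41e-6 M.
pOH = 5.62, so pH = 14.00 - 5.62 = 8.38.

8.38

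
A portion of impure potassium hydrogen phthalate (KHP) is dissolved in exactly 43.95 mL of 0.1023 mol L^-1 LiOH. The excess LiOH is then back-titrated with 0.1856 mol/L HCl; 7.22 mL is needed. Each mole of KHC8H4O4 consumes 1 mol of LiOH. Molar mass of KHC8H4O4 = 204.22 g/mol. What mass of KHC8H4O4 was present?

Total n(LiOH) added = 0.1023 x 0.04395 = 0.004496 mol.
n(HCl) used = 0.1856 x 0.007220 = 0.001340 mol, which equals the excess n(LiOH).
So n(LiOH) consumed by the sample = 0.004496 - 0.001340 = 0.003156 mol.
n(KHC8H4O4) = 0.003156 / 1 = 0.003156 mol.
mass = 0.003156 mol x 204.22 g/mol = 0.645 g.

0.645 g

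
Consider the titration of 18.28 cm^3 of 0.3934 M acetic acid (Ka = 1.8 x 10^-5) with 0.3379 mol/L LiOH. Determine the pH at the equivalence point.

n(CH3COOH) = 0.3934 x 0.01828 = 0.007191 mol; V(LiOH) at equivalence = 0.007191/0.3379 = 0.02128 L.
At equivalence all the acid is converted to CH3COO-; total volume = 0.01828 + 0.02128 = 0.03956 L, so [CH3COO-] = 0.007191/0.03956 = 0.1818 M.
Kb = Kw/Ka = 1.0e-14 / 1.8 x 10^-5 = 5.56e-10.
[OH^-] = sqrt(Kb x [CH3COO-]) = sqrt(5.56e-10 x 0.1818) = 1.00e-5 M.
pOH = 5.00, so pH = 14.00 - 5.00 = 9.00.

9.00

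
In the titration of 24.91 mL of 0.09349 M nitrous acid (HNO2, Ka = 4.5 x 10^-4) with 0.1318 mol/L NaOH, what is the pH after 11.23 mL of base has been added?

Initial n(HNO2) = 0.09349 x 0.02491 = 0.002329 mol.
n(NaOH) added = 0.1318 x 0.01123 = 0.001480 mol, converting that many moles of HNO2 to NO2-.
Remaining n(HNO2) = 0.0008487 mol; n(NO2-) = 0.001480 mol.
By Henderson-Hasselbalch, pH = pKa + log([A^-]/[HA]) = 3.35 + log(0.001480/0.0008487) = 3.35 + (+0.24) = 3.59.

3.59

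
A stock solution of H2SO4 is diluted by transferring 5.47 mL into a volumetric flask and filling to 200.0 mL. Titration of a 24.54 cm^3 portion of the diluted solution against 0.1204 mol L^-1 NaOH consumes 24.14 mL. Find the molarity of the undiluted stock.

n(NaOH) = 0.1204 x 0.02414 = 0.002906 mol.
n(H2SO4) in the aliquot = 0.002906 x 1/2 = 0.001453 mol.
[diluted H2SO4] = 0.001453 / 0.02454 = 0.05922 M.
Dilution factor = 200.0/5.470 = 36.56, so [stock] = 0.05922 x 36.56 = 2.17 M.

2.17 M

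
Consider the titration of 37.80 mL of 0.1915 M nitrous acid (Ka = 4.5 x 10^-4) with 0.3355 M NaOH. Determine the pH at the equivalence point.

n(HNO2) = 0.1915 x 0.03780 = 0.007239 mol; V(NaOH) at equivalence = 0.007239/0.3355 = 0.02158 L.
At equivalence all the acid is converted to NO2-; total volume = 0.03780 + 0.02158 = 0.05938 L, so [NO2-] = 0.007239/0.05938 = 0.1219 M.
Kb = Kw/Ka = 1.0e-14 / 4.5 x 10^-4 = 2.22e-11.
[OH^-] = sqrt(Kb x [NO2-]) = sqrt(2.22e-11 x 0.1219) = 1.65e-6 M.
pOH = 5.78, so pH = 14.00 - 5.78 = 8.22.

8.22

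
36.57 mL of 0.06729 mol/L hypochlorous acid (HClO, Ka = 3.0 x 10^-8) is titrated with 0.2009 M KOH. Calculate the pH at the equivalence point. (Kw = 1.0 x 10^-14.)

n(HClO) = 0.06729 x 0.03657 = 0.002461 mol; V(KOH) at equivalence = 0.002461/0.2009 = 0.01225 L.
At equivalence all the acid is converted to ClO-; total volume = 0.03657 + 0.01225 = 0.04882 L, so [ClO-] = 0.002461/0.04882 = 0.05041 M.
Kb = Kw/Ka = 1.0e-14 / 3.0 x 10^-8 = 3.33e-7.
[OH^-] = sqrt(Kb x [ClO-]) = sqrt(3.33e-7 x 0.05041) = 0.000130 M.
pOH = 3.89, so pH = 14.00 - 3.89 = 10.11.

10.11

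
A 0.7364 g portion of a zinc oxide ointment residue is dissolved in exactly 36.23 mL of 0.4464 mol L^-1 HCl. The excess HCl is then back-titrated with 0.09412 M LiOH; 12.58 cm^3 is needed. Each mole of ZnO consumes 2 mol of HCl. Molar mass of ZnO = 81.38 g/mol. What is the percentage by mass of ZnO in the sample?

Total n(HCl) added = 0.4464 x 0.03623 = 0.01617 mol.
n(LiOH) used = 0.09412 x 0.01258 = 0.001184 mol, which equals the excess n(HCl).
So n(HCl) consumed by the sample = 0.01617 - 0.001184 = 0.01499 mol.
n(ZnO) = 0.01499 / 2 = 0.007495 mol.
mass ZnO = 0.007495 x 81.38 = 0.6099 g, so %ZnO = 0.6099/0.7364 x 100 = 82.8%.

82.8%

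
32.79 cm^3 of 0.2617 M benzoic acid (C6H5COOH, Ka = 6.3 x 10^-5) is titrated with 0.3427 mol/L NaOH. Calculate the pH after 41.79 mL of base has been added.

n(acid) = 0.2617 x 0.03279 = 0.008581 mol; n(NaOH) added = 0.3427 x 0.04179 = 0.01432 mol.
Base is in excess by 0.01432 - 0.008581 = 0.005740 mol in a total volume of 0.07458 L.
[OH^-] = 0.005740/0.07458 = 0.07697 M, so pOH = 1.11 and pH = 14.00 - 1.11 = 12.89.

12.89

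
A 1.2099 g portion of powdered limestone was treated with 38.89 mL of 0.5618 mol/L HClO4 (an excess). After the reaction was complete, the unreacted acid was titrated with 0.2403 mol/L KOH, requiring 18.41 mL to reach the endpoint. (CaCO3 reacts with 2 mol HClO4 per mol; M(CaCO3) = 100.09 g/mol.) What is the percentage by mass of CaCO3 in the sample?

72.1%

Total n(HClO4) added = 0.5618 x 0.03889 = 0.02185 mol.
n(KOH) used = 0.2403 x 0.01841 = 0.004424 mol, which equals the excess n(HClO4).
So n(HClO4) consumed by the sample = 0.02185 - 0.004424 = 0.01742 mol.
n(CaCO3) = 0.01742 / 2 = 0.008712 mol.
mass CaCO3 = 0.008712 x 100.09 = 0.8720 g, so %CaCO3 = 0.8720/1.2099 x 100 = 72.1%.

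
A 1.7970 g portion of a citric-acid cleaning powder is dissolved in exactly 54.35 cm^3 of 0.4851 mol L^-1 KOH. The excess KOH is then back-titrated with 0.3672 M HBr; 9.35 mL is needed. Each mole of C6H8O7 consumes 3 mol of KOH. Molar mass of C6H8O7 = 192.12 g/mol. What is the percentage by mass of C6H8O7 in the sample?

81.7%

Total n(KOH) added = 0.4851 x 0.05435 = 0.02637 mol.
n(HBr) used = 0.3672 x 0.009350 = 0.003433 mol, which equals the excess n(KOH).
So n(KOH) consumed by the sample = 0.02637 - 0.003433 = 0.02293 mol.
n(C6H8O7) = 0.02293 / 3 = 0.007644 mol.
mass C6H8O7 = 0.007644 x 192.12 = 1.469 g, so %C6H8O7 = 1.469/1.7970 x 100 = 81.7%.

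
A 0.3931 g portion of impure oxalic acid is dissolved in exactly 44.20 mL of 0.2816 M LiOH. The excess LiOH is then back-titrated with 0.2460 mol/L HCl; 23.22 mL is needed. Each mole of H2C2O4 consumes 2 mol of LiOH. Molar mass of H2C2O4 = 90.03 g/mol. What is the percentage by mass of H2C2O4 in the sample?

77.1%

Total n(LiOH) added = 0.2816 x 0.04420 = 0.01245 mol.
n(HCl) used = 0.2460 x 0.02322 = 0.005712 mol, which equals the excess n(LiOH).
So n(LiOH) consumed by the sample = 0.01245 - 0.005712 = 0.006735 mol.
n(H2C2O4) = 0.006735 / 2 = 0.003367 mol.
mass H2C2O4 = 0.003367 x 90.03 = 0.3032 g, so %H2C2O4 = 0.3032/0.3931 x 100 = 77.1%.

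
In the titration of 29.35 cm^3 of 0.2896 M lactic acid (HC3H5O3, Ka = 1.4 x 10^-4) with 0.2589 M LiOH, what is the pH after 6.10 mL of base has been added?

3.21

Initial n(HC3H5O3) = 0.2896 x 0.02935 = 0.008500 mol.
n(LiOH) added = 0.2589 x 0.006100 = 0.001579 mol, converting that many moles of HC3H5O3 to C3H5O3-.
Remaining n(HC3H5O3) = 0.006920 mol; n(C3H5O3-) = 0.001579 mol.
By Henderson-Hasselbalch, pH = pKa + log([A^-]/[HA]) = 3.85 + log(0.001579/0.006920) = 3.85 + (-0.64) = 3.21.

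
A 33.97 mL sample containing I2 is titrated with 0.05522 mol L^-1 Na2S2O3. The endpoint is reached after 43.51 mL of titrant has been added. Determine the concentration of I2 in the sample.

0.0354 M

n(Na2S2O3) = 0.05522 x 0.04351 = 0.002403 mol.
From the balanced equation, 2 mol Na2S2O3 reacts with 1 mol I2, so n(I2) = 0.002403 x 1/2 = 0.001201 mol.
[I2] = 0.001201 / 0.03397 L = 0.0354 M.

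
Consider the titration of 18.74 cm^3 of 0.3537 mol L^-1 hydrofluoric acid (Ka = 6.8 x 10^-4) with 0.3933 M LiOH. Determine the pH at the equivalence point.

8.22

n(HF) = 0.3537 x 0.01874 = 0.006628 mol; V(LiOH) at equivalence = 0.006628/0.3933 = 0.01685 L.
At equivalence all the acid is converted to F-; total volume = 0.01874 + 0.01685 = 0.03559 L, so [F-] = 0.006628/0.03559 = 0.1862 M.
Kb = Kw/Ka = 1.0e-14 / 6.8 x 10^-4 = 1.47e-11.
[OH^-] = sqrt(Kb x [F-]) = sqrt(1.47e-11 x 0.1862) = 1.65e-6 M.
pOH = 5.78, so pH = 14.00 - 5.78 = 8.22.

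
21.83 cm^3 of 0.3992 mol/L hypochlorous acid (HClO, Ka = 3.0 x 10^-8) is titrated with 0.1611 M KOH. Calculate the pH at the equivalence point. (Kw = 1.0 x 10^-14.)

10.29

n(HClO) = 0.3992 x 0.02183 = 0.008715 mol; V(KOH) at equivalence = 0.008715/0.1611 = 0.05409 L.
At equivalence all the acid is converted to ClO-; total volume = 0.02183 + 0.05409 = 0.07592 L, so [ClO-] = 0.008715/0.07592 = 0.1148 M.
Kb = Kw/Ka = 1.0e-14 / 3.0 x 10^-8 = 3.33e-7.
[OH^-] = sqrt(Kb x [ClO-]) = sqrt(3.33e-7 x 0.1148) = 0.000196 M.
pOH = 3.71, so pH = 14.00 - 3.71 = 10.29.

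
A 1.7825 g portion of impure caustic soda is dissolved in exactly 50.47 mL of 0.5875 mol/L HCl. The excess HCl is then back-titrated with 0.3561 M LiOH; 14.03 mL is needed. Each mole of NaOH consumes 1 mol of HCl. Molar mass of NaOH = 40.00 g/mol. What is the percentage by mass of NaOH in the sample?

55.3%

Total n(HCl) added = 0.5875 x 0.05047 = 0.02965 mol.
n(LiOH) used = 0.3561 x 0.01403 = 0.004996 mol, which equals the excess n(HCl).
So n(HCl) consumed by the sample = 0.02965 - 0.004996 = 0.02466 mol.
n(NaOH) = 0.02466 / 1 = 0.02466 mol.
mass NaOH = 0.02466 x 40.00 = 0.9862 g, so %NaOH = 0.9862/1.7825 x 100 = 55.3%.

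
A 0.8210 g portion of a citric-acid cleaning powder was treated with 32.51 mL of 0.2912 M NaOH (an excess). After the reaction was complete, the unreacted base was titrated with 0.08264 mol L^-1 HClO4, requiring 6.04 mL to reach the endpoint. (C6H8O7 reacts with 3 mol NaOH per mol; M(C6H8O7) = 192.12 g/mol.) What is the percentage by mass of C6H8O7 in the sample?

Total n(NaOH) added = 0.2912 x 0.03251 = 0.009467 mol.
n(HClO4) used = 0.08264 x 0.006040 = 0.0004991 mol, which equals the excess n(NaOH).
So n(NaOH) consumed by the sample = 0.009467 - 0.0004991 = 0.008968 mol.
n(C6H8O7) = 0.008968 / 3 = 0.002989 mol.
mass C6H8O7 = 0.002989 x 192.12 = 0.5743 g, so %C6H8O7 = 0.5743/0.8210 x 100 = 70.0%.

70.0%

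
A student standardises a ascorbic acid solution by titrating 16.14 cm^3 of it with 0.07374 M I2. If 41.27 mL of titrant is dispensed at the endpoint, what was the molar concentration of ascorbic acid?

n(I2) = 0.07374 x 0.04127 = 0.003043 mol.
From the balanced equation, 1 mol I2 reacts with 1 mol ascorbic acid, so n(ascorbic acid) = 0.003043 x 1/1 = 0.003043 mol.
[ascorbic acid] = 0.003043 / 0.01614 L = 0.189 M.

0.189 M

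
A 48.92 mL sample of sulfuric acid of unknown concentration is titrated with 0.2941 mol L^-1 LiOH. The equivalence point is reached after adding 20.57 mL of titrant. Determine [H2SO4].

0.0618 M

n(LiOH) delivered = 0.2941 x 0.02057 = 0.006050 mol.
The reaction is 1 H2SO4 + 2 LiOH, so n(H2SO4) = 0.006050 x 1/2 = 0.003025 mol.
[H2SO4] = 0.003025 mol / 0.04892 L = 0.0618 M.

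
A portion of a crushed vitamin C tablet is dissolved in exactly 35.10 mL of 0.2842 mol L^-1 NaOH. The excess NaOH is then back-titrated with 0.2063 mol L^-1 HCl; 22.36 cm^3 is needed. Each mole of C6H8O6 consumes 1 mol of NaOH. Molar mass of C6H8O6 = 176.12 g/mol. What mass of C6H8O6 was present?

Total n(NaOH) added = 0.2842 x 0.03510 = 0.009975 mol.
n(HCl) used = 0.2063 x 0.02236 = 0.004613 mol, which equals the excess n(NaOH).
So n(NaOH) consumed by the sample = 0.009975 - 0.004613 = 0.005363 mol.
n(C6H8O6) = 0.005363 / 1 = 0.005363 mol.
mass = 0.005363 mol x 176.12 g/mol = 0.944 g.

0.944 g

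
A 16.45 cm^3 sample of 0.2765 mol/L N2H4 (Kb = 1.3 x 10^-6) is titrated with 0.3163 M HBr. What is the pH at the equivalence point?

n(N2H4) = 0.2765 x 0.01645 = 0.004548 mol; V(HBr) at equivalence = 0.004548/0.3163 = 0.01438 L.
At equivalence the base is fully converted to N2H5+; total volume = 0.03083 L, so [N2H5+] = 0.004548/0.03083 = 0.1475 M.
Ka(N2H5+) = Kw/Kb = 1.0e-14 / 1.3 x 10^-6 = 7.69e-9.
[H^+] = sqrt(Ka x [N2H5+]) = sqrt(7.69e-9 x 0.1475) = 3.37e-5 M.
pH = -log(3.37e-5) = 4.47.

4.47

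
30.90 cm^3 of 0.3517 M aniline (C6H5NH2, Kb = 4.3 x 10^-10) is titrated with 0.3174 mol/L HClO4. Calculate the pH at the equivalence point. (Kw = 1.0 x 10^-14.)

2.71

n(C6H5NH2) = 0.3517 x 0.03090 = 0.01087 mol; V(HClO4) at equivalence = 0.01087/0.3174 = 0.03424 L.
At equivalence the base is fully converted to C6H5NH3+; total volume = 0.06514 L, so [C6H5NH3+] = 0.01087/0.06514 = 0.1668 M.
Ka(C6H5NH3+) = Kw/Kb = 1.0e-14 / 4.3 x 10^-10 = 2.33e-5.
[H^+] = sqrt(Ka x [C6H5NH3+]) = sqrt(2.33e-5 x 0.1668) = 0.00197 M.
pH = -log(0.00197) = 2.71.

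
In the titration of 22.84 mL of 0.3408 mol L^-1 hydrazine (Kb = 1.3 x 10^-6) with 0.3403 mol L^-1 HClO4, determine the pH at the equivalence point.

4.44

n(N2H4) = 0.3408 x 0.02284 = 0.007784 mol; V(HClO4) at equivalence = 0.007784/0.3403 = 0.02287 L.
At equivalence the base is fully converted to N2H5+; total volume = 0.04571 L, so [N2H5+] = 0.007784/0.04571 = 0.1703 M.
Ka(N2H5+) = Kw/Kb = 1.0e-14 / 1.3 x 10^-6 = 7.69e-9.
[H^+] = sqrt(Ka x [N2H5+]) = sqrt(7.69e-9 x 0.1703) = 3.62e-5 M.
pH = -log(3.62e-5) = 4.44.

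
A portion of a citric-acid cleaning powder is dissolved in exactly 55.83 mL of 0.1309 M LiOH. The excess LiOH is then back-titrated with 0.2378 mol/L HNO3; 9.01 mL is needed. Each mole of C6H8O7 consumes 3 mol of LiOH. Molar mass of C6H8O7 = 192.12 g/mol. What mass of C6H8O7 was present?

0.331 g

Total n(LiOH) added = 0.1309 x 0.05583 = 0.007308 mol.
n(HNO3) used = 0.2378 x 0.009010 = 0.002143 mol, which equals the excess n(LiOH).
So n(LiOH) consumed by the sample = 0.007308 - 0.002143 = 0.005166 mol.
n(C6H8O7) = 0.005166 / 3 = 0.001722 mol.
mass = 0.001722 mol x 192.12 g/mol = 0.331 g.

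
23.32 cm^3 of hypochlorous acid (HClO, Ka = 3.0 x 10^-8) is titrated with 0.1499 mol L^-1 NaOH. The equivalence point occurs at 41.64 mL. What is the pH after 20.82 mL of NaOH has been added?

7.52

20.82 mL is exactly half the equivalence volume (41.64/2), i.e. the half-equivalence point.
There, n(HA) = n(A^-), so pH = pKa = -log(3.0 x 10^-8) = 7.52.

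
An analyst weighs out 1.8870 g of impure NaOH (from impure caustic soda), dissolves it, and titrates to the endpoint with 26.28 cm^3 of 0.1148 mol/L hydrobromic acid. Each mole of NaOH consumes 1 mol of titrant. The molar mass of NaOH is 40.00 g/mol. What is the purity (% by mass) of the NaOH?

6.40%

n(HBr) = 0.1148 x 0.02628 = 0.003017 mol.
n(NaOH) = 0.003017 / 1 = 0.003017 mol.
mass of NaOH = 0.003017 x 40.00 = 0.1207 g.
% purity = 0.1207 / 1.8870 x 100 = 6.40%.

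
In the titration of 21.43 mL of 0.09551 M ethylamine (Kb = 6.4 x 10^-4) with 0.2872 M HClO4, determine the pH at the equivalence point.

5.98

n(C2H5NH2) = 0.09551 x 0.02143 = 0.002047 mol; V(HClO4) at equivalence = 0.002047/0.2872 = 0.007127 L.
At equivalence the base is fully converted to C2H5NH3+; total volume = 0.02856 L, so [C2H5NH3+] = 0.002047/0.02856 = 0.07167 M.
Ka(C2H5NH3+) = Kw/Kb = 1.0e-14 / 6.4 x 10^-4 = 1.56e-11.
[H^+] = sqrt(Ka x [C2H5NH3+]) = sqrt(1.56e-11 x 0.07167) = 1.06e-6 M.
pH = -log(1.06e-6) = 5.98.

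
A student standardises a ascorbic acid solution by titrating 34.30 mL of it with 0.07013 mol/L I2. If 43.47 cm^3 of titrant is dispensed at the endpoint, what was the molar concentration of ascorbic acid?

n(I2) = 0.07013 x 0.04347 = 0.003049 mol.
From the balanced equation, 1 mol I2 reacts with 1 mol ascorbic acid, so n(ascorbic acid) = 0.003049 x 1/1 = 0.003049 mol.
[ascorbic acid] = 0.003049 / 0.03430 L = 0.0889 M.

0.0889 M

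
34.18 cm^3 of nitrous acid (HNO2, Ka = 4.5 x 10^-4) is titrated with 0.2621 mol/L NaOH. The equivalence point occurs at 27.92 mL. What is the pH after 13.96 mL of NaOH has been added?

3.35

13.96 mL is exactly half the equivalence volume (27.92/2), i.e. the half-equivalence point.
There, n(HA) = n(A^-), so pH = pKa = -log(4.5 x 10^-4) = 3.35.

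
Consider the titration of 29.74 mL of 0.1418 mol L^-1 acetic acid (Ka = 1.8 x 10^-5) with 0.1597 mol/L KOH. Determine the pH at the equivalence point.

n(CH3COOH) = 0.1418 x 0.02974 = 0.004217 mol; V(KOH) at equivalence = 0.004217/0.1597 = 0.02641 L.
At equivalence all the acid is converted to CH3COO-; total volume = 0.02974 + 0.02641 = 0.05615 L, so [CH3COO-] = 0.004217/0.05615 = 0.07511 M.
Kb = Kw/Ka = 1.0e-14 / 1.8 x 10^-5 = 5.56e-10.
[OH^-] = sqrt(Kb x [CH3COO-]) = sqrt(5.56e-10 x 0.07511) = 6.46e-6 M.
pOH = 5.19, so pH = 14.00 - 5.19 = 8.81.

8.81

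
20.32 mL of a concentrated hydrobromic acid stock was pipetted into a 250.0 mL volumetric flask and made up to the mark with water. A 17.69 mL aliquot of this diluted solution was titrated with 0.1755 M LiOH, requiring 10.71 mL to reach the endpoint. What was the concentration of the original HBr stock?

1.31 M

n(LiOH) = 0.1755 x 0.01071 = 0.001880 mol.
n(HBr) in the aliquot = 0.001880 mol.
[diluted HBr] = 0.001880 / 0.01769 = 0.1063 M.
Dilution factor = 250.0/20.32 = 12.30, so [stock] = 0.1063 x 12.30 = 1.31 M.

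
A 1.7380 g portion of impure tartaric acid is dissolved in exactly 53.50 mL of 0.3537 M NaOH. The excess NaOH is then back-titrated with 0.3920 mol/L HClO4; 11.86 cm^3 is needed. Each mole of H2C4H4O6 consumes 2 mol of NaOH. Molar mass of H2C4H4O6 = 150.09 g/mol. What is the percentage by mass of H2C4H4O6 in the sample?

61.6%

Total n(NaOH) added = 0.3537 x 0.05350 = 0.01892 mol.
n(HClO4) used = 0.3920 x 0.01186 = 0.004649 mol, which equals the excess n(NaOH).
So n(NaOH) consumed by the sample = 0.01892 - 0.004649 = 0.01427 mol.
n(H2C4H4O6) = 0.01427 / 2 = 0.007137 mol.
mass H2C4H4O6 = 0.007137 x 150.09 = 1.071 g, so %H2C4H4O6 = 1.071/1.7380 x 100 = 61.6%.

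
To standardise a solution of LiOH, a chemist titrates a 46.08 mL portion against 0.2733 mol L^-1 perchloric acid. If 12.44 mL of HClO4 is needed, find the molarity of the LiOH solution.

n(HClO4) delivered = 0.2733 x 0.01244 = 0.003400 mol.
For a 1:1 reaction, n(LiOH) = 0.003400 mol.
[LiOH] = 0.003400 mol / 0.04608 L = 0.0738 M.

0.0738 M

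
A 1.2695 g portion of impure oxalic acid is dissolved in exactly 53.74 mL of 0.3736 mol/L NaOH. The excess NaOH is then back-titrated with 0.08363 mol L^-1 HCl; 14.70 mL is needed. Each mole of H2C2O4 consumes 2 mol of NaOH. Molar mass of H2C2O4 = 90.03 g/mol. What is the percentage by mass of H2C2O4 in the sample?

Total n(NaOH) added = 0.3736 x 0.05374 = 0.02008 mol.
n(HCl) used = 0.08363 x 0.01470 = 0.001229 mol, which equals the excess n(NaOH).
So n(NaOH) consumed by the sample = 0.02008 - 0.001229 = 0.01885 mol.
n(H2C2O4) = 0.01885 / 2 = 0.009424 mol.
mass H2C2O4 = 0.009424 x 90.03 = 0.8484 g, so %H2C2O4 = 0.8484/1.2695 x 100 = 66.8%.

66.8%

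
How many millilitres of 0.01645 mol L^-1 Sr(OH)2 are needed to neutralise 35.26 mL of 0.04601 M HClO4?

n(HClO4) = 0.04601 mol/L x 0.03526 L = 0.001622 mol.
The neutralisation is 2 HClO4 : 1 Sr(OH)2, so n(Sr(OH)2) = 0.001622 x 1/2 = 0.0008112 mol.
V(Sr(OH)2) = 0.0008112 / 0.01645 = 0.04931 L = 49.3 mL.

49.3 mL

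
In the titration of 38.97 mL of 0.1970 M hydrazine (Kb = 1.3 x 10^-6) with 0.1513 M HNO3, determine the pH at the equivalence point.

n(N2H4) = 0.1970 x 0.03897 = 0.007677 mol; V(HNO3) at equivalence = 0.007677/0.1513 = 0.05074 L.
At equivalence the base is fully converted to N2H5+; total volume = 0.08971 L, so [N2H5+] = 0.007677/0.08971 = 0.08558 M.
Ka(N2H5+) = Kw/Kb = 1.0e-14 / 1.3 x 10^-6 = 7.69e-9.
[H^+] = sqrt(Ka x [N2H5+]) = sqrt(7.69e-9 x 0.08558) = 2.57e-5 M.
pH = -log(2.57e-5) = 4.59.

4.59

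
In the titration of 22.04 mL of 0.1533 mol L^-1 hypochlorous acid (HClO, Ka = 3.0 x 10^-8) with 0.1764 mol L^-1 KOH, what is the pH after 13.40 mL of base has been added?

Initial n(HClO) = 0.1533 x 0.02204 = 0.003379 mol.
n(KOH) added = 0.1764 x 0.01340 = 0.002364 mol, converting that many moles of HClO to ClO-.
Remaining n(HClO) = 0.001015 mol; n(ClO-) = 0.002364 mol.
By Henderson-Hasselbalch, pH = pKa + log([A^-]/[HA]) = 7.52 + log(0.002364/0.001015) = 7.52 + (+0.37) = 7.89.

7.89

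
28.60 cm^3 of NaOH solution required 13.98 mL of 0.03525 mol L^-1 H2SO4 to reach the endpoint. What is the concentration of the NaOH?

0.0345 M

n(H2SO4) delivered = 0.03525 x 0.01398 = 0.0004928 mol.
The reaction is 2 NaOH + 1 H2SO4, so n(NaOH) = 0.0004928 x 2/1 = 0.0009856 mol.
[NaOH] = 0.0009856 mol / 0.02860 L = 0.0345 M.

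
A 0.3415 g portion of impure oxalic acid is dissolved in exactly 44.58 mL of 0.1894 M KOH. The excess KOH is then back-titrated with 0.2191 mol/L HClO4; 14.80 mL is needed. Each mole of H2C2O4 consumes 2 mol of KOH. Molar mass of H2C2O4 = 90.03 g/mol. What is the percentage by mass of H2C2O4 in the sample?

Total n(KOH) added = 0.1894 x 0.04458 = 0.008443 mol.
n(HClO4) used = 0.2191 x 0.01480 = 0.003243 mol, which equals the excess n(KOH).
So n(KOH) consumed by the sample = 0.008443 - 0.003243 = 0.005201 mol.
n(H2C2O4) = 0.005201 / 2 = 0.002600 mol.
mass H2C2O4 = 0.002600 x 90.03 = 0.2341 g, so %H2C2O4 = 0.2341/0.3415 x 100 = 68.6%.

68.6%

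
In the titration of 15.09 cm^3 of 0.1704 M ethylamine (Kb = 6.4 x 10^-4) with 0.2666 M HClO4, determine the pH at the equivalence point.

n(C2H5NH2) = 0.1704 x 0.01509 = 0.002571 mol; V(HClO4) at equivalence = 0.002571/0.2666 = 0.009645 L.
At equivalence the base is fully converted to C2H5NH3+; total volume = 0.02473 L, so [C2H5NH3+] = 0.002571/0.02473 = 0.1040 M.
Ka(C2H5NH3+) = Kw/Kb = 1.0e-14 / 6.4 x 10^-4 = 1.56e-11.
[H^+] = sqrt(Ka x [C2H5NH3+]) = sqrt(1.56e-11 x 0.1040) = 1.27e-6 M.
pH = -log(1.27e-6) = 5.89.

5.89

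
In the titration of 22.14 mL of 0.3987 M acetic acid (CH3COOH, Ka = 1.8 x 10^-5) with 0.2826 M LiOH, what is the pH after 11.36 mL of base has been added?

Initial n(CH3COOH) = 0.3987 x 0.02214 = 0.008827 mol.
n(LiOH) added = 0.2826 x 0.01136 = 0.003210 mol, converting that many moles of CH3COOH to CH3COO-.
Remaining n(CH3COOH) = 0.005617 mol; n(CH3COO-) = 0.003210 mol.
By Henderson-Hasselbalch, pH = pKa + log([A^-]/[HA]) = 4.74 + log(0.003210/0.005617) = 4.74 + (-0.24) = 4.50.

4.50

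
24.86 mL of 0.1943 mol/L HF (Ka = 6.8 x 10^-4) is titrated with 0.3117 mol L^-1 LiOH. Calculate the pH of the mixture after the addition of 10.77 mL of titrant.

Initial n(HF) = 0.1943 x 0.02486 = 0.004830 mol.
n(LiOH) added = 0.3117 x 0.01077 = 0.003357 mol, converting that many moles of HF to F-.
Remaining n(HF) = 0.001473 mol; n(F-) = 0.003357 mol.
By Henderson-Hasselbalch, pH = pKa + log([A^-]/[HA]) = 3.17 + log(0.003357/0.001473) = 3.17 + (+0.36) = 3.53.

3.53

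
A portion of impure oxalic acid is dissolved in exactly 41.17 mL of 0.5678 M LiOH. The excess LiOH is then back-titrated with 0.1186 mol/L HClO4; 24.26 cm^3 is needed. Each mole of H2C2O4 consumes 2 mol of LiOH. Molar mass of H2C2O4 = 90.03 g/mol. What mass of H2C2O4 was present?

0.923 g

Total n(LiOH) added = 0.5678 x 0.04117 = 0.02338 mol.
n(HClO4) used = 0.1186 x 0.02426 = 0.002877 mol, which equals the excess n(LiOH).
So n(LiOH) consumed by the sample = 0.02338 - 0.002877 = 0.02050 mol.
n(H2C2O4) = 0.02050 / 2 = 0.01025 mol.
mass = 0.01025 mol x 90.03 g/mol = 0.923 g.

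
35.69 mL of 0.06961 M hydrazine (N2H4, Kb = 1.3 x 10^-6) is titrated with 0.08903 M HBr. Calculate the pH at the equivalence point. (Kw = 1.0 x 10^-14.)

4.76

n(N2H4) = 0.06961 x 0.03569 = 0.002484 mol; V(HBr) at equivalence = 0.002484/0.08903 = 0.02790 L.
At equivalence the base is fully converted to N2H5+; total volume = 0.06359 L, so [N2H5+] = 0.002484/0.06359 = 0.03907 M.
Ka(N2H5+) = Kw/Kb = 1.0e-14 / 1.3 x 10^-6 = 7.69e-9.
[H^+] = sqrt(Ka x [N2H5+]) = sqrt(7.69e-9 x 0.03907) = 1.73e-5 M.
pH = -log(1.73e-5) = 4.76.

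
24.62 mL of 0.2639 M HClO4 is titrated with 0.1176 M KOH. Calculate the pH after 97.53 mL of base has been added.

12.61

n(acid) = 0.2639 x 0.02462 = 0.006497 mol; n(KOH) added = 0.1176 x 0.09753 = 0.01147 mol.
Base is in excess by 0.01147 - 0.006497 = 0.004972 mol in a total volume of 0.1222 L.
[OH^-] = 0.004972/0.1222 = 0.04071 M, so pOH = 1.39 and pH = 14.00 - 1.39 = 12.61.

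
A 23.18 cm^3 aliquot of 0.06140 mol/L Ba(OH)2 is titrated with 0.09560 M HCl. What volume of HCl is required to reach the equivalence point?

n(Ba(OH)2) = 0.06140 mol/L x 0.02318 L = 0.001423 mol.
The neutralisation is 1 Ba(OH)2 : 2 HCl, so n(HCl) = 0.001423 x 2/1 = 0.002847 mol.
V(HCl) = 0.002847 / 0.09560 = 0.02978 L = 29.8 mL.

29.8 mL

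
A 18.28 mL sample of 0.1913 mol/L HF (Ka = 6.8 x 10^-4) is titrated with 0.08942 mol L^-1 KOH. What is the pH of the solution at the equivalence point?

n(HF) = 0.1913 x 0.01828 = 0.003497 mol; V(KOH) at equivalence = 0.003497/0.08942 = 0.03911 L.
At equivalence all the acid is converted to F-; total volume = 0.01828 + 0.03911 = 0.05739 L, so [F-] = 0.003497/0.05739 = 0.06094 M.
Kb = Kw/Ka = 1.0e-14 / 6.8 x 10^-4 = 1.47e-11.
[OH^-] = sqrt(Kb x [F-]) = sqrt(1.47e-11 x 0.06094) = 9.47e-7 M.
pOH = 6.02, so pH = 14.00 - 6.02 = 7.98.

7.98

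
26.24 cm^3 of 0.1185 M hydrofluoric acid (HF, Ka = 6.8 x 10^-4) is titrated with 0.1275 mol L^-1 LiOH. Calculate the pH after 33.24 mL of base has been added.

12.28

n(acid) = 0.1185 x 0.02624 = 0.003109 mol; n(LiOH) added = 0.1275 x 0.03324 = 0.004238 mol.
Base is in excess by 0.004238 - 0.003109 = 0.001129 mol in a total volume of 0.05948 L.
[OH^-] = 0.001129/0.05948 = 0.01898 M, so pOH = 1.72 and pH = 14.00 - 1.72 = 12.28.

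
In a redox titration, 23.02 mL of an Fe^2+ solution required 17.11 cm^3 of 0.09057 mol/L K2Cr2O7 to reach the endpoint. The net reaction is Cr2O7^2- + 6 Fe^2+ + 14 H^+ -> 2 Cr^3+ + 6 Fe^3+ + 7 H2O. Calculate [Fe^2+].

0.404 M

n(K2Cr2O7) = 0.09057 x 0.01711 = 0.001550 mol.
From the balanced equation, 1 mol K2Cr2O7 reacts with 6 mol Fe^2+, so n(Fe^2+) = 0.001550 x 6/1 = 0.009298 mol.
[Fe^2+] = 0.009298 / 0.02302 L = 0.404 M.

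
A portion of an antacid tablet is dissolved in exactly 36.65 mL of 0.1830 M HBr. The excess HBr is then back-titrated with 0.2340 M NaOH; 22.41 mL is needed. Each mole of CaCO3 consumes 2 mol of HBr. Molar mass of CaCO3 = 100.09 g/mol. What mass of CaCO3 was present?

Total n(HBr) added = 0.1830 x 0.03665 = 0.006707 mol.
n(NaOH) used = 0.2340 x 0.02241 = 0.005244 mol, which equals the excess n(HBr).
So n(HBr) consumed by the sample = 0.006707 - 0.005244 = 0.001463 mol.
n(CaCO3) = 0.001463 / 2 = 0.0007315 mol.
mass = 0.0007315 mol x 100.09 g/mol = 0.0732 g.

0.0732 g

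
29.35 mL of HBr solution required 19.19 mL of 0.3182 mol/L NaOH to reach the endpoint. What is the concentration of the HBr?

0.208 M

n(NaOH) delivered = 0.3182 x 0.01919 = 0.006106 mol.
For a 1:1 reaction, n(HBr) = 0.006106 mol.
[HBr] = 0.006106 mol / 0.02935 L = 0.208 M.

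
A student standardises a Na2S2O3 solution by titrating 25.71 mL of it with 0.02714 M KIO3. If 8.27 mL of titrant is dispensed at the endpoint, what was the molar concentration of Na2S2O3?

n(KIO3) = 0.02714 x 0.008270 = 0.0002244 mol.
From the balanced equation, 1 mol KIO3 reacts with 6 mol Na2S2O3, so n(Na2S2O3) = 0.0002244 x 6/1 = 0.001347 mol.
[Na2S2O3] = 0.001347 / 0.02571 L = 0.0524 M.

0.0524 M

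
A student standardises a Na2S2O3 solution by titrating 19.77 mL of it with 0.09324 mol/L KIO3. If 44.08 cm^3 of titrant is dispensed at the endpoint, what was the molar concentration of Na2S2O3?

n(KIO3) = 0.09324 x 0.04408 = 0.004110 mol.
From the balanced equation, 1 mol KIO3 reacts with 6 mol Na2S2O3, so n(Na2S2O3) = 0.004110 x 6/1 = 0.02466 mol.
[Na2S2O3] = 0.02466 / 0.01977 L = 1.25 M.

1.25 M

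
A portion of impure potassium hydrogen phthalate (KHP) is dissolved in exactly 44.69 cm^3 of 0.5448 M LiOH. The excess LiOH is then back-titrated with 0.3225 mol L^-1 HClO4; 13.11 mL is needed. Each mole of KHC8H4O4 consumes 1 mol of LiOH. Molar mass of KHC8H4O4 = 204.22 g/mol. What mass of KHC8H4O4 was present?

Total n(LiOH) added = 0.5448 x 0.04469 = 0.02435 mol.
n(HClO4) used = 0.3225 x 0.01311 = 0.004228 mol, which equals the excess n(LiOH).
So n(LiOH) consumed by the sample = 0.02435 - 0.004228 = 0.02012 mol.
n(KHC8H4O4) = 0.02012 / 1 = 0.02012 mol.
mass = 0.02012 mol x 204.22 g/mol = 4.11 g.

4.11 g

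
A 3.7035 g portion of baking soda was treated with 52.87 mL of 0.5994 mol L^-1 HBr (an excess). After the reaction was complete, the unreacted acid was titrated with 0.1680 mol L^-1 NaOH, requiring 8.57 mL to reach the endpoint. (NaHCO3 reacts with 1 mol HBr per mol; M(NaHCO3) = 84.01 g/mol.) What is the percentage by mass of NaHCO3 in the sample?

68.6%

Total n(HBr) added = 0.5994 x 0.05287 = 0.03169 mol.
n(NaOH) used = 0.1680 x 0.008570 = 0.001440 mol, which equals the excess n(HBr).
So n(HBr) consumed by the sample = 0.03169 - 0.001440 = 0.03025 mol.
n(NaHCO3) = 0.03025 / 1 = 0.03025 mol.
mass NaHCO3 = 0.03025 x 84.01 = 2.541 g, so %NaHCO3 = 2.541/3.7035 x 100 = 68.6%.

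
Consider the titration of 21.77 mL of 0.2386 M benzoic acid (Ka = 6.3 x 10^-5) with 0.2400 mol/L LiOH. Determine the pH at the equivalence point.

n(C6H5COOH) = 0.2386 x 0.02177 = 0.005194 mol; V(LiOH) at equivalence = 0.005194/0.2400 = 0.02164 L.
At equivalence all the acid is converted to C6H5COO-; total volume = 0.02177 + 0.02164 = 0.04341 L, so [C6H5COO-] = 0.005194/0.04341 = 0.1196 M.
Kb = Kw/Ka = 1.0e-14 / 6.3 x 10^-5 = 1.59e-10.
[OH^-] = sqrt(Kb x [C6H5COO-]) = sqrt(1.59e-10 x 0.1196) = 4.36e-6 M.
pOH = 5.36, so pH = 14.00 - 5.36 = 8.64.

8.64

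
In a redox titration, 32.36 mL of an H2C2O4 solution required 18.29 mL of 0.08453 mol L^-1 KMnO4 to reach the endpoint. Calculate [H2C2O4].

n(KMnO4) = 0.08453 x 0.01829 = 0.001546 mol.
From the balanced equation, 2 mol KMnO4 reacts with 5 mol H2C2O4, so n(H2C2O4) = 0.001546 x 5/2 = 0.003865 mol.
[H2C2O4] = 0.003865 / 0.03236 L = 0.119 M.

0.119 M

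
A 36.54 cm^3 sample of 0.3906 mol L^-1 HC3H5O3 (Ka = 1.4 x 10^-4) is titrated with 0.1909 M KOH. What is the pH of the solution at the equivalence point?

8.48

n(HC3H5O3) = 0.3906 x 0.03654 = 0.01427 mol; V(KOH) at equivalence = 0.01427/0.1909 = 0.07476 L.
At equivalence all the acid is converted to C3H5O3-; total volume = 0.03654 + 0.07476 = 0.1113 L, so [C3H5O3-] = 0.01427/0.1113 = 0.1282 M.
Kb = Kw/Ka = 1.0e-14 / 1.4 x 10^-4 = 7.14e-11.
[OH^-] = sqrt(Kb x [C3H5O3-]) = sqrt(7.14e-11 x 0.1282) = 3.03e-6 M.
pOH = 5.52, so pH = 14.00 - 5.52 = 8.48.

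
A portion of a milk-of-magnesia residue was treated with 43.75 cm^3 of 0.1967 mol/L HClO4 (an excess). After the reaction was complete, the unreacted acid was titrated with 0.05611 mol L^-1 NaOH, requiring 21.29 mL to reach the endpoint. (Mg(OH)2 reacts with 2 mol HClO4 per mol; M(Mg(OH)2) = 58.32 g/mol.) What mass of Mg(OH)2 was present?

Total n(HClO4) added = 0.1967 x 0.04375 = 0.008606 mol.
n(NaOH) used = 0.05611 x 0.02129 = 0.001195 mol, which equals the excess n(HClO4).
So n(HClO4) consumed by the sample = 0.008606 - 0.001195 = 0.007411 mol.
n(Mg(OH)2) = 0.007411 / 2 = 0.003706 mol.
mass = 0.003706 mol x 58.32 g/mol = 0.216 g.

0.216 g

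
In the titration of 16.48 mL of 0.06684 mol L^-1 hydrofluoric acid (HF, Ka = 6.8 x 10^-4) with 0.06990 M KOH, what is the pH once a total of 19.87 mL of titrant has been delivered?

n(acid) = 0.06684 x 0.01648 = 0.001102 mol; n(KOH) added = 0.06990 x 0.01987 = 0.001389 mol.
Base is in excess by 0.001389 - 0.001102 = 0.0002874 mol in a total volume of 0.03635 L.
[OH^-] = 0.0002874/0.03635 = 0.007906 M, so pOH = 2.10 and pH = 14.00 - 2.10 = 11.90.

11.90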